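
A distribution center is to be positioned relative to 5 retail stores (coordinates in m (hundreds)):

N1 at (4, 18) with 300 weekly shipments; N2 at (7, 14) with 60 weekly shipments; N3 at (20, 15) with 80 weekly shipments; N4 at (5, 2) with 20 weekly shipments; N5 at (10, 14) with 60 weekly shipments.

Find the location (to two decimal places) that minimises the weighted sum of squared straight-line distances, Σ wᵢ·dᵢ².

(7.54, 16.00)

The minimiser of Σwᵢ‖p−pᵢ‖² is the weighted centroid p* = (Σwᵢpᵢ)/(Σwᵢ).
Σwᵢ = 520.
Σwᵢxᵢ = 300·4 + 60·7 + 80·20 + 20·5 + 60·10 = 3920.
Σwᵢyᵢ = 300·18 + 60·14 + 80·15 + 20·2 + 60·14 = 8320.
x* = 3920/520 = 7.54, y* = 8320/520 = 16.00.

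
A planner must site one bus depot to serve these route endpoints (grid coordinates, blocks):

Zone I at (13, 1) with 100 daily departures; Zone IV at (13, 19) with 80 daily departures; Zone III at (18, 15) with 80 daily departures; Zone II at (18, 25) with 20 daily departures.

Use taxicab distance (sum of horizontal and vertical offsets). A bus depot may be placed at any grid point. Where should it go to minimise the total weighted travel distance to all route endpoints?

Manhattan distance separates: Σwᵢ(|x−xᵢ|+|y−yᵢ|) = Σwᵢ|x−xᵢ| + Σwᵢ|y−yᵢ|, so x and y are optimised independently as 1-D weighted medians.
Total weight W = 280; half = 140.
x-coordinate, sorted with cumulative weight:
  x=13 (Zone I, w=100) cum 100
  x=13 (Zone IV, w=80) cum 180  ← median
  x=18 (Zone III, w=80) cum 260
  x=18 (Zone II, w=20) cum 280
⇒ x* = 13
y-coordinate, sorted with cumulative weight:
  y=1 (Zone I, w=100) cum 100
  y=15 (Zone III, w=80) cum 180  ← median
  y=19 (Zone IV, w=80) cum 260
  y=25 (Zone II, w=20) cum 280
⇒ y* = 15

(13, 15)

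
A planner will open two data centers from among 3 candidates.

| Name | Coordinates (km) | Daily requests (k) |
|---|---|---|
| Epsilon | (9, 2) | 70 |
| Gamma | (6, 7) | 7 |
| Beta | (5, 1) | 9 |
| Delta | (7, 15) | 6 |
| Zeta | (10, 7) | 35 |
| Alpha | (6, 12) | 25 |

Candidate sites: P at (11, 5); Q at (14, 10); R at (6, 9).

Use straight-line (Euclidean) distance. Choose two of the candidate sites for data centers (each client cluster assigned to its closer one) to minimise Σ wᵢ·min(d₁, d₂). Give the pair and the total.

{P, R}, total 521.0

Evaluate every pair (each demand assigned to the nearer of the two):
  {P, R}: total = 521.0
  {P, Q}: total = 691.0
  {Q, R}: total = 887.7
Best pair: {P, R} with total 521.0.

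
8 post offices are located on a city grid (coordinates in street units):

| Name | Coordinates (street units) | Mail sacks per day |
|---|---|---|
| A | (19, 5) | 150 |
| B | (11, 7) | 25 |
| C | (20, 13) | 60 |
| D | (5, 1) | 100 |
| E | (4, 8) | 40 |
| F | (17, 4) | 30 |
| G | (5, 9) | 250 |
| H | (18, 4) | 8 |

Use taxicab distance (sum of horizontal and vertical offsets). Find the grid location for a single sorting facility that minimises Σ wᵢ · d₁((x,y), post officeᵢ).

Manhattan distance separates: Σwᵢ(|x−xᵢ|+|y−yᵢ|) = Σwᵢ|x−xᵢ| + Σwᵢ|y−yᵢ|, so x and y are optimised independently as 1-D weighted medians.
Total weight W = 663; half = 331.5.
x-coordinate, sorted with cumulative weight:
  x=4 (E, w=40) cum 40
  x=5 (D, w=100) cum 140
  x=5 (G, w=250) cum 390  ← median
  x=11 (B, w=25) cum 415
  x=17 (F, w=30) cum 445
  x=18 (H, w=8) cum 453
  x=19 (A, w=150) cum 603
  x=20 (C, w=60) cum 663
⇒ x* = 5
y-coordinate, sorted with cumulative weight:
  y=1 (D, w=100) cum 100
  y=4 (F, w=30) cum 130
  y=4 (H, w=8) cum 138
  y=5 (A, w=150) cum 288
  y=7 (B, w=25) cum 313
  y=8 (E, w=40) cum 353  ← median
  y=9 (G, w=250) cum 603
  y=13 (C, w=60) cum 663
⇒ y* = 8

(5, 8)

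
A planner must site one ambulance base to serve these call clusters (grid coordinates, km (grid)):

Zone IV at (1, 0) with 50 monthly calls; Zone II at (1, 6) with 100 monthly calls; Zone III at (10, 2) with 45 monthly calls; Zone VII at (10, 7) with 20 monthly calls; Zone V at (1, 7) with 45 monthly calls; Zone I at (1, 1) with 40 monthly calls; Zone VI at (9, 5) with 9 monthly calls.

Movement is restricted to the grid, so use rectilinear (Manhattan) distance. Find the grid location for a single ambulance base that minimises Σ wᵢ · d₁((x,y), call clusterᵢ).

Manhattan distance separates: Σwᵢ(|x−xᵢ|+|y−yᵢ|) = Σwᵢ|x−xᵢ| + Σwᵢ|y−yᵢ|, so x and y are optimised independently as 1-D weighted medians.
Total weight W = 309; half = 154.5.
x-coordinate, sorted with cumulative weight:
  x=1 (Zone IV, w=50) cum 50
  x=1 (Zone II, w=100) cum 150
  x=1 (Zone V, w=45) cum 195  ← median
  x=1 (Zone I, w=40) cum 235
  x=9 (Zone VI, w=9) cum 244
  x=10 (Zone III, w=45) cum 289
  x=10 (Zone VII, w=20) cum 309
⇒ x* = 1
y-coordinate, sorted with cumulative weight:
  y=0 (Zone IV, w=50) cum 50
  y=1 (Zone I, w=40) cum 90
  y=2 (Zone III, w=45) cum 135
  y=5 (Zone VI, w=9) cum 144
  y=6 (Zone II, w=100) cum 244  ← median
  y=7 (Zone VII, w=20) cum 264
  y=7 (Zone V, w=45) cum 309
⇒ y* = 6

(1, 6)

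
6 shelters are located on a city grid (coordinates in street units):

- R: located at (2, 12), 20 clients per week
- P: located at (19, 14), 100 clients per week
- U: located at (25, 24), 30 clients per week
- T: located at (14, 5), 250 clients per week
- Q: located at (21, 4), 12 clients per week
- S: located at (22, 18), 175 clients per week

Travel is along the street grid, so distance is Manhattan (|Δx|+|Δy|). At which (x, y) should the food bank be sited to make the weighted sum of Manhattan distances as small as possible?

Manhattan distance separates: Σwᵢ(|x−xᵢ|+|y−yᵢ|) = Σwᵢ|x−xᵢ| + Σwᵢ|y−yᵢ|, so x and y are optimised independently as 1-D weighted medians.
Total weight W = 587; half = 293.5.
x-coordinate, sorted with cumulative weight:
  x=2 (R, w=20) cum 20
  x=14 (T, w=250) cum 270
  x=19 (P, w=100) cum 370  ← median
  x=21 (Q, w=12) cum 382
  x=22 (S, w=175) cum 557
  x=25 (U, w=30) cum 587
⇒ x* = 19
y-coordinate, sorted with cumulative weight:
  y=4 (Q, w=12) cum 12
  y=5 (T, w=250) cum 262
  y=12 (R, w=20) cum 282
  y=14 (P, w=100) cum 382  ← median
  y=18 (S, w=175) cum 557
  y=24 (U, w=30) cum 587
⇒ y* = 14

(19, 14)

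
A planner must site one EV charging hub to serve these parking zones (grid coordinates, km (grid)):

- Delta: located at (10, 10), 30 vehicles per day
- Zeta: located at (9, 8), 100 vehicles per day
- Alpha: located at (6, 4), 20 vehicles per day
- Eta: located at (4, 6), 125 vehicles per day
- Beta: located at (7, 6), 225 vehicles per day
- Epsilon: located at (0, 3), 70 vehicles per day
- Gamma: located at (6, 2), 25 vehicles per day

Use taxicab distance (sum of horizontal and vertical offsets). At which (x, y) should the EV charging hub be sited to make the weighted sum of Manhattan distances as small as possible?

Manhattan distance separates: Σwᵢ(|x−xᵢ|+|y−yᵢ|) = Σwᵢ|x−xᵢ| + Σwᵢ|y−yᵢ|, so x and y are optimised independently as 1-D weighted medians.
Total weight W = 595; half = 297.5.
x-coordinate, sorted with cumulative weight:
  x=0 (Epsilon, w=70) cum 70
  x=4 (Eta, w=125) cum 195
  x=6 (Alpha, w=20) cum 215
  x=6 (Gamma, w=25) cum 240
  x=7 (Beta, w=225) cum 465  ← median
  x=9 (Zeta, w=100) cum 565
  x=10 (Delta, w=30) cum 595
⇒ x* = 7
y-coordinate, sorted with cumulative weight:
  y=2 (Gamma, w=25) cum 25
  y=3 (Epsilon, w=70) cum 95
  y=4 (Alpha, w=20) cum 115
  y=6 (Eta, w=125) cum 240
  y=6 (Beta, w=225) cum 465  ← median
  y=8 (Zeta, w=100) cum 565
  y=10 (Delta, w=30) cum 595
⇒ y* = 6

(7, 6)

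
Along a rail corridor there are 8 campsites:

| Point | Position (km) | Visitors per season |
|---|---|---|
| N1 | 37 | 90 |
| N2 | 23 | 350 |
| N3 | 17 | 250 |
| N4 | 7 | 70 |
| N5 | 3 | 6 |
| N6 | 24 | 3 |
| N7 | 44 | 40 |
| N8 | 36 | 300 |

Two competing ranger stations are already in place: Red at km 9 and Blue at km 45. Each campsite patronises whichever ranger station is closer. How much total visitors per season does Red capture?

The indifferent point is the midpoint (9+45)/2 = 27; campsites left of it (closer to Red at 9) go to Red, those right go to Blue.
  N5 at 3 (w=6) → Red
  N4 at 7 (w=70) → Red
  N3 at 17 (w=250) → Red
  N2 at 23 (w=350) → Red
  N6 at 24 (w=3) → Red
  N8 at 36 (w=300) → Blue
  N1 at 37 (w=90) → Blue
  N7 at 44 (w=40) → Blue
Red captures 679; Blue captures 430.

679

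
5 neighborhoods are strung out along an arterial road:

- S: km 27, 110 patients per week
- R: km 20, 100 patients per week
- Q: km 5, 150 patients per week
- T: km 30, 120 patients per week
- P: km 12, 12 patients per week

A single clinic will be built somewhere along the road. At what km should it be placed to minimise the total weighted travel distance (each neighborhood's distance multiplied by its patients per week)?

For a sum of weighted absolute distances on a line, the optimum is the weighted median (not the mean). Total weight W = 492; half-weight = 246.
Sort by position and accumulate weight:
  km 5 (Q, w=150) → cum 150
  km 12 (P, w=12) → cum 162
  km 20 (R, w=100) → cum 262  ≥ 246 → median here
  km 27 (S, w=110) → cum 372
  km 30 (T, w=120) → cum 492
Optimal location: km 20.

x = 20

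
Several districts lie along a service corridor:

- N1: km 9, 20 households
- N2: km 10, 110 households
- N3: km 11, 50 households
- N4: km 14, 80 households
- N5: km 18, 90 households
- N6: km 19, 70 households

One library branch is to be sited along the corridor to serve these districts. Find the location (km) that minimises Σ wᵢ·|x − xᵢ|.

For a sum of weighted absolute distances on a line, the optimum is the weighted median (not the mean). Total weight W = 420; half-weight = 210.
Sort by position and accumulate weight:
  km 9 (N1, w=20) → cum 20
  km 10 (N2, w=110) → cum 130
  km 11 (N3, w=50) → cum 180
  km 14 (N4, w=80) → cum 260  ≥ 210 → median here
  km 18 (N5, w=90) → cum 350
  km 19 (N6, w=70) → cum 420
Optimal location: km 14.

x = 14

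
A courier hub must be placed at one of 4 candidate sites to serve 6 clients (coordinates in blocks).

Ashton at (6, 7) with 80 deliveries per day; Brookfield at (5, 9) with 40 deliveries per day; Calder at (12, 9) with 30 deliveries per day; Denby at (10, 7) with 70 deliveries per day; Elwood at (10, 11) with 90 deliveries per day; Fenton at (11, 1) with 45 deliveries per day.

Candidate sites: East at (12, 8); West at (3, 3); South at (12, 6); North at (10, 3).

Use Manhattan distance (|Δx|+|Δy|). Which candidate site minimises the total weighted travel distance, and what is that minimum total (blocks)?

East, total 1930 blocks

Total weighted distance at each candidate:
  East (12, 8): total = 1930
  West (3, 3): total = 3900
  South (12, 6): total = 2160
  North (10, 3): total = 2455
Minimum is at East with total 1930 blocks.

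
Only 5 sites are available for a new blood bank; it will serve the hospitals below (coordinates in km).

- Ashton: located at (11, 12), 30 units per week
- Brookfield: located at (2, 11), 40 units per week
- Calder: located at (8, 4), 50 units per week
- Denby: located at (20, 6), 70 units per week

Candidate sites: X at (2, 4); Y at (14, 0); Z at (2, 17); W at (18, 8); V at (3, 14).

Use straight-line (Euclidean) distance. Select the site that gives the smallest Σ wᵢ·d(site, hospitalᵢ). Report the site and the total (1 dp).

W, total 1629.5 km

Total weighted distance at each candidate:
  X (2, 4): total = 2209.0
  Y (14, 0): total = 1976.8
  Z (2, 17): total = 2741.4
  W (18, 8): total = 1629.5
  V (3, 14): total = 2248.1
Minimum is at W with total 1629.5 km.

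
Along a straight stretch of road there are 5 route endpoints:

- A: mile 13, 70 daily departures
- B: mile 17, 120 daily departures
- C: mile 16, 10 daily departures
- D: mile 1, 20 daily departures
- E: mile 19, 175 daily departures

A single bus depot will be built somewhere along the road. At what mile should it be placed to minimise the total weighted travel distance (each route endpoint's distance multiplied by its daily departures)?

For a sum of weighted absolute distances on a line, the optimum is the weighted median (not the mean). Total weight W = 395; half-weight = 197.5.
Sort by position and accumulate weight:
  mile 1 (D, w=20) → cum 20
  mile 13 (A, w=70) → cum 90
  mile 16 (C, w=10) → cum 100
  mile 17 (B, w=120) → cum 220  ≥ 197.5 → median here
  mile 19 (E, w=175) → cum 395
Optimal location: mile 17.

x = 17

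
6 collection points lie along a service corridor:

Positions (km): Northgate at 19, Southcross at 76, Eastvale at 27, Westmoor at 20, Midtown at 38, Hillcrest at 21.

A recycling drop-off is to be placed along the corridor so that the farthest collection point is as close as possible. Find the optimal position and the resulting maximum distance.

The 1-center on a line is the midpoint of the two extreme points: leftmost at 19, rightmost at 76.
Optimal location = (19 + 76)/2 = 47.5; maximum distance = (76 − 19)/2 = 28.5.

location 47.5, max distance 28.5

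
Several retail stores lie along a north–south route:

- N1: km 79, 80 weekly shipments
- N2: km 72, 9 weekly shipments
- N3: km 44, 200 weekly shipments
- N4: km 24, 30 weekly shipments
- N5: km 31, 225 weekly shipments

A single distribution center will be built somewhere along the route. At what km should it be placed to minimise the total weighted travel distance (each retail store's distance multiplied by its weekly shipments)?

x = 44

For a sum of weighted absolute distances on a line, the optimum is the weighted median (not the mean). Total weight W = 544; half-weight = 272.
Sort by position and accumulate weight:
  km 24 (N4, w=30) → cum 30
  km 31 (N5, w=225) → cum 255
  km 44 (N3, w=200) → cum 455  ≥ 272 → median here
  km 72 (N2, w=9) → cum 464
  km 79 (N1, w=80) → cum 544
Optimal location: km 44.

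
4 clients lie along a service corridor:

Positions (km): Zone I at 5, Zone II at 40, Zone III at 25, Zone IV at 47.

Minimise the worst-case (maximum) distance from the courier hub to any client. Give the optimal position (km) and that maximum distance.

location 26, max distance 21

The 1-center on a line is the midpoint of the two extreme points: leftmost at 5, rightmost at 47.
Optimal location = (5 + 47)/2 = 26; maximum distance = (47 − 5)/2 = 21.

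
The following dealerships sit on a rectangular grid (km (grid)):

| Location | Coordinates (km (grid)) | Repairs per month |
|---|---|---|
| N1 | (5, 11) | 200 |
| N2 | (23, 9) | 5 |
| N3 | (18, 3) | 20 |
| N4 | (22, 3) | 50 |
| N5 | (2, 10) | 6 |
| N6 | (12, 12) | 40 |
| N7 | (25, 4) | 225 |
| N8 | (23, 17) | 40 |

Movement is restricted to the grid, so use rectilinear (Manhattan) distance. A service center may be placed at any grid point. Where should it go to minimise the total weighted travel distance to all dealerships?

Manhattan distance separates: Σwᵢ(|x−xᵢ|+|y−yᵢ|) = Σwᵢ|x−xᵢ| + Σwᵢ|y−yᵢ|, so x and y are optimised independently as 1-D weighted medians.
Total weight W = 586; half = 293.
x-coordinate, sorted with cumulative weight:
  x=2 (N5, w=6) cum 6
  x=5 (N1, w=200) cum 206
  x=12 (N6, w=40) cum 246
  x=18 (N3, w=20) cum 266
  x=22 (N4, w=50) cum 316  ← median
  x=23 (N2, w=5) cum 321
  x=23 (N8, w=40) cum 361
  x=25 (N7, w=225) cum 586
⇒ x* = 22
y-coordinate, sorted with cumulative weight:
  y=3 (N3, w=20) cum 20
  y=3 (N4, w=50) cum 70
  y=4 (N7, w=225) cum 295  ← median
  y=9 (N2, w=5) cum 300
  y=10 (N5, w=6) cum 306
  y=11 (N1, w=200) cum 506
  y=12 (N6, w=40) cum 546
  y=17 (N8, w=40) cum 586
⇒ y* = 4

(22, 4)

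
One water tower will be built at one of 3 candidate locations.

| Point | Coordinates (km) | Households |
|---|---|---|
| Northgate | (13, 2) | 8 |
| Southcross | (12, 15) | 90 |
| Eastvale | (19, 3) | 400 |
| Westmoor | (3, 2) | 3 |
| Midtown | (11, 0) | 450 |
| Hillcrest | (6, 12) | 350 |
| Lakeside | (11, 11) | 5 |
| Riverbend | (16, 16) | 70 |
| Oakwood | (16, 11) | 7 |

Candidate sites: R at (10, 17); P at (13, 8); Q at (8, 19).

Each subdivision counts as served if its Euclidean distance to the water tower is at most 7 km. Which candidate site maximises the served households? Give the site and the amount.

R, covering 515

Coverage radius r = 7 km; a point is covered iff (Δx)²+(Δy)² ≤ 7² = 49.
  R (10, 17): covers {Southcross, Hillcrest, Lakeside, Riverbend} → 515
  P (13, 8): covers {Northgate, Lakeside, Oakwood} → 20
  Q (8, 19): covers {Southcross} → 90
Maximum coverage at R: 515 households.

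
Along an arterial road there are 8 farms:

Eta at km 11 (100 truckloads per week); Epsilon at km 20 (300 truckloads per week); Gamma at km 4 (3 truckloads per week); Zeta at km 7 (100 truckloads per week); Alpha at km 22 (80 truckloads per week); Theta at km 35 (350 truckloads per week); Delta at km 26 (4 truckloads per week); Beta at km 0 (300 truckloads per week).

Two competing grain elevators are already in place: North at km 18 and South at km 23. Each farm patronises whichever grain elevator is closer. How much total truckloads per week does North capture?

The indifferent point is the midpoint (18+23)/2 = 20.5; farms left of it (closer to North at 18) go to North, those right go to South.
  Beta at 0 (w=300) → North
  Gamma at 4 (w=3) → North
  Zeta at 7 (w=100) → North
  Eta at 11 (w=100) → North
  Epsilon at 20 (w=300) → North
  Alpha at 22 (w=80) → South
  Delta at 26 (w=4) → South
  Theta at 35 (w=350) → South
North captures 803; South captures 434.

803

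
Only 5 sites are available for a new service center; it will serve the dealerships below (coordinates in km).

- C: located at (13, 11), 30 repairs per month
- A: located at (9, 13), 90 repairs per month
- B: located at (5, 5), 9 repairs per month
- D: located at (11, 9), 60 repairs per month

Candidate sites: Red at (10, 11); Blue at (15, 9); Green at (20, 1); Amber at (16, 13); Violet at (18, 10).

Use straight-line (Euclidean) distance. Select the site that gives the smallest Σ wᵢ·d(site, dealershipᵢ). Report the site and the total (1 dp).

Red, total 495.7 km

Total weighted distance at each candidate:
  Red (10, 11): total = 495.7
  Blue (15, 9): total = 1070.8
  Green (20, 1): total = 2693.5
  Amber (16, 13): total = 1244.8
  Violet (18, 10): total = 1556.4
Minimum is at Red with total 495.7 km.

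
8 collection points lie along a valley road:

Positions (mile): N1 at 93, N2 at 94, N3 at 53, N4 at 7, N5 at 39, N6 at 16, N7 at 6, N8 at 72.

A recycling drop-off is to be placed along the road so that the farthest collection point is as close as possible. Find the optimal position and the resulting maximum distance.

location 50, max distance 44

The 1-center on a line is the midpoint of the two extreme points: leftmost at 6, rightmost at 94.
Optimal location = (6 + 94)/2 = 50; maximum distance = (94 − 6)/2 = 44.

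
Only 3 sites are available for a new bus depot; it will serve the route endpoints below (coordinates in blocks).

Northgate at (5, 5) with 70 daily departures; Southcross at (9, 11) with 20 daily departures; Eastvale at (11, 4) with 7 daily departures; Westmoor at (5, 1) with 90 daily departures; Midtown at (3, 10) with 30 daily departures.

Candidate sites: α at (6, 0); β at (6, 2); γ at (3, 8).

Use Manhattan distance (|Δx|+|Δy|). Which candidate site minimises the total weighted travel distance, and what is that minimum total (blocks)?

Total weighted distance at each candidate:
  α (6, 0): total = 1333
  β (6, 2): total = 1079
  γ (3, 8): total = 1484
Minimum is at β with total 1079 blocks.

β, total 1079 blocks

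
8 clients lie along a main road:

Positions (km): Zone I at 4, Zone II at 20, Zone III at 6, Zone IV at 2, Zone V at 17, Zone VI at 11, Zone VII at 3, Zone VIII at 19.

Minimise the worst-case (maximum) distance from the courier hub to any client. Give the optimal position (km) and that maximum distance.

location 11, max distance 9

The 1-center on a line is the midpoint of the two extreme points: leftmost at 2, rightmost at 20.
Optimal location = (2 + 20)/2 = 11; maximum distance = (20 − 2)/2 = 9.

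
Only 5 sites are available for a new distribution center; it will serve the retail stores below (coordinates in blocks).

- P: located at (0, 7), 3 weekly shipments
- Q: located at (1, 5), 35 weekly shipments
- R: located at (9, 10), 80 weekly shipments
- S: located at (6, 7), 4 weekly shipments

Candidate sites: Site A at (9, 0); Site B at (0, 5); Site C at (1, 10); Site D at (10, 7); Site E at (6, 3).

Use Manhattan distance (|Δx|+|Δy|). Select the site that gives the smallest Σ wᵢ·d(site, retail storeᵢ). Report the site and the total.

Total weighted distance at each candidate:
  Site A (9, 0): total = 1343
  Site B (0, 5): total = 1193
  Site C (1, 10): total = 859
  Site D (10, 7): total = 751
  Site E (6, 3): total = 1091
Minimum is at Site D with total 751 blocks.

Site D, total 751 blocks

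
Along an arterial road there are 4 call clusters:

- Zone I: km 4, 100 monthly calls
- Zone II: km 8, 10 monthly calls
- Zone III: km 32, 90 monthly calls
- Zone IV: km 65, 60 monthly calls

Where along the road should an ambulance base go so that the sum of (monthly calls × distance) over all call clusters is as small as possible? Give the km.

x = 32

For a sum of weighted absolute distances on a line, the optimum is the weighted median (not the mean). Total weight W = 260; half-weight = 130.
Sort by position and accumulate weight:
  km 4 (Zone I, w=100) → cum 100
  km 8 (Zone II, w=10) → cum 110
  km 32 (Zone III, w=90) → cum 200  ≥ 130 → median here
  km 65 (Zone IV, w=60) → cum 260
Optimal location: km 32.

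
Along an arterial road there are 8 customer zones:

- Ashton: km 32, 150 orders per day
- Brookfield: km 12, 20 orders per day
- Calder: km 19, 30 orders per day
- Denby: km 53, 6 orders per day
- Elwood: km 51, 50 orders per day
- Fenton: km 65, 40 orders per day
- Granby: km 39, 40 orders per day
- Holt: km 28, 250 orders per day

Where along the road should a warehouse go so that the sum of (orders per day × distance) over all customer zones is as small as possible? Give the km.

For a sum of weighted absolute distances on a line, the optimum is the weighted median (not the mean). Total weight W = 586; half-weight = 293.
Sort by position and accumulate weight:
  km 12 (Brookfield, w=20) → cum 20
  km 19 (Calder, w=30) → cum 50
  km 28 (Holt, w=250) → cum 300  ≥ 293 → median here
  km 32 (Ashton, w=150) → cum 450
  km 39 (Granby, w=40) → cum 490
  km 51 (Elwood, w=50) → cum 540
  km 53 (Denby, w=6) → cum 546
  km 65 (Fenton, w=40) → cum 586
Optimal location: km 28.

x = 28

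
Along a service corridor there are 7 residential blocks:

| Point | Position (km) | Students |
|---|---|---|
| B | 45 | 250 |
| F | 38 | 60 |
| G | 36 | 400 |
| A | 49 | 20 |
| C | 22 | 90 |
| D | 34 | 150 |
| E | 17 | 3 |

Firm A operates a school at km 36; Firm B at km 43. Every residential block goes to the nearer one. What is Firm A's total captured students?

703

The indifferent point is the midpoint (36+43)/2 = 39.5; residential blocks left of it (closer to Firm A at 36) go to Firm A, those right go to Firm B.
  E at 17 (w=3) → Firm A
  C at 22 (w=90) → Firm A
  D at 34 (w=150) → Firm A
  G at 36 (w=400) → Firm A
  F at 38 (w=60) → Firm A
  B at 45 (w=250) → Firm B
  A at 49 (w=20) → Firm B
Firm A captures 703; Firm B captures 270.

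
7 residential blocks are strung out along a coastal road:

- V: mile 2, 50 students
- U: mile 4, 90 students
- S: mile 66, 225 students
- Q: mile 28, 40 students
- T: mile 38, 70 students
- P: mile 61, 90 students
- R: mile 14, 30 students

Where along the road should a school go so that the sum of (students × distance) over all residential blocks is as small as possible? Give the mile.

x = 61

For a sum of weighted absolute distances on a line, the optimum is the weighted median (not the mean). Total weight W = 595; half-weight = 297.5.
Sort by position and accumulate weight:
  mile 2 (V, w=50) → cum 50
  mile 4 (U, w=90) → cum 140
  mile 14 (R, w=30) → cum 170
  mile 28 (Q, w=40) → cum 210
  mile 38 (T, w=70) → cum 280
  mile 61 (P, w=90) → cum 370  ≥ 297.5 → median here
  mile 66 (S, w=225) → cum 595
Optimal location: mile 61.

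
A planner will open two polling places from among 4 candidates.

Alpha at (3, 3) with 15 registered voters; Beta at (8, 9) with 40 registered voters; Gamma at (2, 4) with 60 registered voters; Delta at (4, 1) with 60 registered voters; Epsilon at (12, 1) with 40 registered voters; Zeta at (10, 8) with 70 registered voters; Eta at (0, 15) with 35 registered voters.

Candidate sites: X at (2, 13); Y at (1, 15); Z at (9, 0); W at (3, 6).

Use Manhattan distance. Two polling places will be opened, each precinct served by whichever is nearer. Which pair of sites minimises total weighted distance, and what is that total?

{Z, W}, total 2115

Evaluate every pair (each demand assigned to the nearer of the two):
  {Z, W}: total = 2115
  {Y, W}: total = 2130
  {X, W}: total = 2235
  {X, Z}: total = 2365
  {Y, Z}: total = 2380
  {X, Y}: total = 3770
Best pair: {Z, W} with total 2115.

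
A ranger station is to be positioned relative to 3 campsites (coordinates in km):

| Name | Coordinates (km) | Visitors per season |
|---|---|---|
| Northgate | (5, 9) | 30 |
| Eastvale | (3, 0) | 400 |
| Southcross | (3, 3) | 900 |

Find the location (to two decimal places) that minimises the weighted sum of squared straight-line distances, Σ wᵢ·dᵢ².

The minimiser of Σwᵢ‖p−pᵢ‖² is the weighted centroid p* = (Σwᵢpᵢ)/(Σwᵢ).
Σwᵢ = 1330.
Σwᵢxᵢ = 30·5 + 400·3 + 900·3 = 4050.
Σwᵢyᵢ = 30·9 + 400·0 + 900·3 = 2970.
x* = 4050/1330 = 3.05, y* = 2970/1330 = 2.23.

(3.05, 2.23)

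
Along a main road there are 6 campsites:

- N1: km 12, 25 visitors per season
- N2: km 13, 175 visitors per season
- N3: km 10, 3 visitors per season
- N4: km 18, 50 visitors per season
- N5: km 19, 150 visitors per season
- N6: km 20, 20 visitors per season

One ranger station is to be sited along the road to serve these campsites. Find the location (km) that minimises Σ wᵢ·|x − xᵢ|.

x = 18

For a sum of weighted absolute distances on a line, the optimum is the weighted median (not the mean). Total weight W = 423; half-weight = 211.5.
Sort by position and accumulate weight:
  km 10 (N3, w=3) → cum 3
  km 12 (N1, w=25) → cum 28
  km 13 (N2, w=175) → cum 203
  km 18 (N4, w=50) → cum 253  ≥ 211.5 → median here
  km 19 (N5, w=150) → cum 403
  km 20 (N6, w=20) → cum 423
Optimal location: km 18.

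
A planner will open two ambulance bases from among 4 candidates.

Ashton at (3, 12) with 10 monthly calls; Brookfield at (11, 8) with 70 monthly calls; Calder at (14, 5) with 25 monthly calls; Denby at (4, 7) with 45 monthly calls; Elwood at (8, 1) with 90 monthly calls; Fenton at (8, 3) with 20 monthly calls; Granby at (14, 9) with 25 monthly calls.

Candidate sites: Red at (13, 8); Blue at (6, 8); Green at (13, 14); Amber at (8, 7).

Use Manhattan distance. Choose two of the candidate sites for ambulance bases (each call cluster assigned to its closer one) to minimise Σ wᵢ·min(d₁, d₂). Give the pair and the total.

{Red, Amber}, total 1190

Evaluate every pair (each demand assigned to the nearer of the two):
  {Red, Amber}: total = 1190
  {Red, Blue}: total = 1445
  {Blue, Amber}: total = 1505
  {Green, Amber}: total = 1530
  {Blue, Green}: total = 1905
  {Red, Green}: total = 2140
Best pair: {Red, Amber} with total 1190.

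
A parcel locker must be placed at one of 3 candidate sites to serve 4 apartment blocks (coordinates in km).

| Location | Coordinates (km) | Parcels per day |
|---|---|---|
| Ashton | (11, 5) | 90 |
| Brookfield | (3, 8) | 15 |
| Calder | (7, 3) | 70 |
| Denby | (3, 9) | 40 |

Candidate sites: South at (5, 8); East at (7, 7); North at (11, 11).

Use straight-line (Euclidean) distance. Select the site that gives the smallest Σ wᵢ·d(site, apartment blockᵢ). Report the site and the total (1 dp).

East, total 923.2 km

Total weighted distance at each candidate:
  South (5, 8): total = 1100.1
  East (7, 7): total = 923.2
  North (11, 11): total = 1624.1
Minimum is at East with total 923.2 km.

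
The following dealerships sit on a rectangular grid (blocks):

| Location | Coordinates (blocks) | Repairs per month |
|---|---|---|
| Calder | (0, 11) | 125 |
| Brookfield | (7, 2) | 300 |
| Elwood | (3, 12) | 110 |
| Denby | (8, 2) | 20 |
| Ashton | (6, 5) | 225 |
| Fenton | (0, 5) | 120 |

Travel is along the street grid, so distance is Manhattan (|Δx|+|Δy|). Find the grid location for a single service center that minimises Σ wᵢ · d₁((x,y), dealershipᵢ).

(6, 5)

Manhattan distance separates: Σwᵢ(|x−xᵢ|+|y−yᵢ|) = Σwᵢ|x−xᵢ| + Σwᵢ|y−yᵢ|, so x and y are optimised independently as 1-D weighted medians.
Total weight W = 900; half = 450.
x-coordinate, sorted with cumulative weight:
  x=0 (Calder, w=125) cum 125
  x=0 (Fenton, w=120) cum 245
  x=3 (Elwood, w=110) cum 355
  x=6 (Ashton, w=225) cum 580  ← median
  x=7 (Brookfield, w=300) cum 880
  x=8 (Denby, w=20) cum 900
⇒ x* = 6
y-coordinate, sorted with cumulative weight:
  y=2 (Brookfield, w=300) cum 300
  y=2 (Denby, w=20) cum 320
  y=5 (Ashton, w=225) cum 545  ← median
  y=5 (Fenton, w=120) cum 665
  y=11 (Calder, w=125) cum 790
  y=12 (Elwood, w=110) cum 900
⇒ y* = 5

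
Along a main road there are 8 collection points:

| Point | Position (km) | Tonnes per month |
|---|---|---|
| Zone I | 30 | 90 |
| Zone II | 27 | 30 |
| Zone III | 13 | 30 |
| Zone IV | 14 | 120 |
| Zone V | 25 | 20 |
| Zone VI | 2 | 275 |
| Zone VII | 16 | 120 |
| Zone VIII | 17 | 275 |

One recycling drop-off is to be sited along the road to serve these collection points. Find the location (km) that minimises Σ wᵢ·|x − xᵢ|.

x = 16

For a sum of weighted absolute distances on a line, the optimum is the weighted median (not the mean). Total weight W = 960; half-weight = 480.
Sort by position and accumulate weight:
  km 2 (Zone VI, w=275) → cum 275
  km 13 (Zone III, w=30) → cum 305
  km 14 (Zone IV, w=120) → cum 425
  km 16 (Zone VII, w=120) → cum 545  ≥ 480 → median here
  km 17 (Zone VIII, w=275) → cum 820
  km 25 (Zone V, w=20) → cum 840
  km 27 (Zone II, w=30) → cum 870
  km 30 (Zone I, w=90) → cum 960
Optimal location: km 16.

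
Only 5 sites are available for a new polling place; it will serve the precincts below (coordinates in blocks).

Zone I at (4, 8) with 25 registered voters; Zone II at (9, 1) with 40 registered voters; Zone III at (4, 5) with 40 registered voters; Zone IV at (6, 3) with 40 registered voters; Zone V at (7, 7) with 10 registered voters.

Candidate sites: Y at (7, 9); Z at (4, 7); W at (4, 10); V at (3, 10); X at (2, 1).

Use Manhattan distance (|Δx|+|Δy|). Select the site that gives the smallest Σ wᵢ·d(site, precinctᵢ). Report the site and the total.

Total weighted distance at each candidate:
  Y (7, 9): total = 1080
  Z (4, 7): total = 815
  W (4, 10): total = 1230
  V (3, 10): total = 1385
  X (2, 1): total = 1095
Minimum is at Z with total 815 blocks.

Z, total 815 blocks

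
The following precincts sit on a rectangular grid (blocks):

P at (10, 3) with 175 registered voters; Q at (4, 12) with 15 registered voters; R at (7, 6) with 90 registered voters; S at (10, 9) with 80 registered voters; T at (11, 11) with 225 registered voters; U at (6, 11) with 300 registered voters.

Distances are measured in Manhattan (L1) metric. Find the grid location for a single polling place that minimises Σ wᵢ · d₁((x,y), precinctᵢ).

(10, 11)

Manhattan distance separates: Σwᵢ(|x−xᵢ|+|y−yᵢ|) = Σwᵢ|x−xᵢ| + Σwᵢ|y−yᵢ|, so x and y are optimised independently as 1-D weighted medians.
Total weight W = 885; half = 442.5.
x-coordinate, sorted with cumulative weight:
  x=4 (Q, w=15) cum 15
  x=6 (U, w=300) cum 315
  x=7 (R, w=90) cum 405
  x=10 (P, w=175) cum 580  ← median
  x=10 (S, w=80) cum 660
  x=11 (T, w=225) cum 885
⇒ x* = 10
y-coordinate, sorted with cumulative weight:
  y=3 (P, w=175) cum 175
  y=6 (R, w=90) cum 265
  y=9 (S, w=80) cum 345
  y=11 (T, w=225) cum 570  ← median
  y=11 (U, w=300) cum 870
  y=12 (Q, w=15) cum 885
⇒ y* = 11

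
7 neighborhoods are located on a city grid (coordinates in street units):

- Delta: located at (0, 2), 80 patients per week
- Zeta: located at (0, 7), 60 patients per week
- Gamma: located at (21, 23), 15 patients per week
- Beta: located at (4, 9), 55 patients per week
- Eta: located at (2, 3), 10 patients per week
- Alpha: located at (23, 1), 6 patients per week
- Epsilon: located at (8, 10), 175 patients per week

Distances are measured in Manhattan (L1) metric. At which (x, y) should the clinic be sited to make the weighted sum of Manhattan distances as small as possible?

(4, 9)

Manhattan distance separates: Σwᵢ(|x−xᵢ|+|y−yᵢ|) = Σwᵢ|x−xᵢ| + Σwᵢ|y−yᵢ|, so x and y are optimised independently as 1-D weighted medians.
Total weight W = 401; half = 200.5.
x-coordinate, sorted with cumulative weight:
  x=0 (Delta, w=80) cum 80
  x=0 (Zeta, w=60) cum 140
  x=2 (Eta, w=10) cum 150
  x=4 (Beta, w=55) cum 205  ← median
  x=8 (Epsilon, w=175) cum 380
  x=21 (Gamma, w=15) cum 395
  x=23 (Alpha, w=6) cum 401
⇒ x* = 4
y-coordinate, sorted with cumulative weight:
  y=1 (Alpha, w=6) cum 6
  y=2 (Delta, w=80) cum 86
  y=3 (Eta, w=10) cum 96
  y=7 (Zeta, w=60) cum 156
  y=9 (Beta, w=55) cum 211  ← median
  y=10 (Epsilon, w=175) cum 386
  y=23 (Gamma, w=15) cum 401
⇒ y* = 9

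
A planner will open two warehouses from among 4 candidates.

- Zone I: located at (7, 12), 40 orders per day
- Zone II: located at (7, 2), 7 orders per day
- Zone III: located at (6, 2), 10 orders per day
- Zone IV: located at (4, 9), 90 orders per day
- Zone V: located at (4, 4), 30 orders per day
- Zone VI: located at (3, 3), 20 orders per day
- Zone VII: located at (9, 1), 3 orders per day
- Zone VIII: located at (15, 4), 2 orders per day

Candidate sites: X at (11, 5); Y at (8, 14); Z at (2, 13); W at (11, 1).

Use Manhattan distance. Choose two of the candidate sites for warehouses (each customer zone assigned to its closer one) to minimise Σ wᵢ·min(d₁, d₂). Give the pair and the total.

Evaluate every pair (each demand assigned to the nearer of the two):
  {X, Z}: total = 1377
  {Z, W}: total = 1395
  {Y, Z}: total = 1517
  {X, Y}: total = 1527
  {Y, W}: total = 1545
  {X, W}: total = 1981
Best pair: {X, Z} with total 1377.

{X, Z}, total 1377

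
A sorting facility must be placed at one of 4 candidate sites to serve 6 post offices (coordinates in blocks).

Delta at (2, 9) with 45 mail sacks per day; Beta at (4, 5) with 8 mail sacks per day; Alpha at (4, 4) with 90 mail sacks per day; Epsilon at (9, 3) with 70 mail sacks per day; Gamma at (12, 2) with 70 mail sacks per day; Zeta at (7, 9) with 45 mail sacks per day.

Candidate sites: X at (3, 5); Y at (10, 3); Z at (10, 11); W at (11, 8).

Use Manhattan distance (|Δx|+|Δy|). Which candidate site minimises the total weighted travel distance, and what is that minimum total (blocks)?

Total weighted distance at each candidate:
  X (3, 5): total = 2173
  Y (10, 3): total = 2009
  Z (10, 11): total = 3341
  W (11, 8): total = 2725
Minimum is at Y with total 2009 blocks.

Y, total 2009 blocks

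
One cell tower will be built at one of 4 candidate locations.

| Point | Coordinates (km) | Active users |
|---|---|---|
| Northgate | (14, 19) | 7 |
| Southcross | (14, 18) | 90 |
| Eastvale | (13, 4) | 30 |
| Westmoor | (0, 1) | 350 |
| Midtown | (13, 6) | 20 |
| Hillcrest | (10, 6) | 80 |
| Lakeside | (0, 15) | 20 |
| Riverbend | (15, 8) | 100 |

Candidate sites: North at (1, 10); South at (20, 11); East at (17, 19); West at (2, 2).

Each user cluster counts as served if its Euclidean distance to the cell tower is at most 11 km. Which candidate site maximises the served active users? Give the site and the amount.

Coverage radius r = 11 km; a point is covered iff (Δx)²+(Δy)² ≤ 11² = 121.
  North (1, 10): covers {Westmoor, Hillcrest, Lakeside} → 450
  South (20, 11): covers {Northgate, Southcross, Eastvale, Midtown, Riverbend} → 247
  East (17, 19): covers {Northgate, Southcross} → 97
  West (2, 2): covers {Westmoor, Hillcrest} → 430
Maximum coverage at North: 450 active users.

North, covering 450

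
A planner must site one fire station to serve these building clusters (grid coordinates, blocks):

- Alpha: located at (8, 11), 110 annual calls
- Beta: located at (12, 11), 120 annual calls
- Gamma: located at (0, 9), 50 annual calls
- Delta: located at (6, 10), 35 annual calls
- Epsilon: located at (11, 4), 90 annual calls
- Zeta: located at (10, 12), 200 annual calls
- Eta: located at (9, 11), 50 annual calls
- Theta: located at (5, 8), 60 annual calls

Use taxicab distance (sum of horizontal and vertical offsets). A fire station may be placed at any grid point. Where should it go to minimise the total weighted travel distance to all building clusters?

Manhattan distance separates: Σwᵢ(|x−xᵢ|+|y−yᵢ|) = Σwᵢ|x−xᵢ| + Σwᵢ|y−yᵢ|, so x and y are optimised independently as 1-D weighted medians.
Total weight W = 715; half = 357.5.
x-coordinate, sorted with cumulative weight:
  x=0 (Gamma, w=50) cum 50
  x=5 (Theta, w=60) cum 110
  x=6 (Delta, w=35) cum 145
  x=8 (Alpha, w=110) cum 255
  x=9 (Eta, w=50) cum 305
  x=10 (Zeta, w=200) cum 505  ← median
  x=11 (Epsilon, w=90) cum 595
  x=12 (Beta, w=120) cum 715
⇒ x* = 10
y-coordinate, sorted with cumulative weight:
  y=4 (Epsilon, w=90) cum 90
  y=8 (Theta, w=60) cum 150
  y=9 (Gamma, w=50) cum 200
  y=10 (Delta, w=35) cum 235
  y=11 (Alpha, w=110) cum 345
  y=11 (Beta, w=120) cum 465  ← median
  y=11 (Eta, w=50) cum 515
  y=12 (Zeta, w=200) cum 715
⇒ y* = 11

(10, 11)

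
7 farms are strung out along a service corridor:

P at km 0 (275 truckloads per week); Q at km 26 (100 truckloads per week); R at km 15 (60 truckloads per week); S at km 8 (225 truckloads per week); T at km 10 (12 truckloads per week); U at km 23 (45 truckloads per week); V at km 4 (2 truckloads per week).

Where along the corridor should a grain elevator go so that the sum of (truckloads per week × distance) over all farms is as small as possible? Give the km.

x = 8

For a sum of weighted absolute distances on a line, the optimum is the weighted median (not the mean). Total weight W = 719; half-weight = 359.5.
Sort by position and accumulate weight:
  km 0 (P, w=275) → cum 275
  km 4 (V, w=2) → cum 277
  km 8 (S, w=225) → cum 502  ≥ 359.5 → median here
  km 10 (T, w=12) → cum 514
  km 15 (R, w=60) → cum 574
  km 23 (U, w=45) → cum 619
  km 26 (Q, w=100) → cum 719
Optimal location: km 8.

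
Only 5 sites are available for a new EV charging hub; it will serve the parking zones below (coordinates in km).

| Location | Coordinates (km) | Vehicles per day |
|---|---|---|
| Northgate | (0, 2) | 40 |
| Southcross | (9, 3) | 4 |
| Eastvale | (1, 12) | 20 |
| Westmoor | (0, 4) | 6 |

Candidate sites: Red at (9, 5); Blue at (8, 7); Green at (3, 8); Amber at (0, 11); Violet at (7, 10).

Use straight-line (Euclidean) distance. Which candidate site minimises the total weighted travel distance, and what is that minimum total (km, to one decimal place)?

Green, total 419.0 km

Total weighted distance at each candidate:
  Red (9, 5): total = 654.4
  Blue (8, 7): total = 617.2
  Green (3, 8): total = 419.0
  Amber (0, 11): total = 478.5
  Violet (7, 10): total = 636.1
Minimum is at Green with total 419.0 km.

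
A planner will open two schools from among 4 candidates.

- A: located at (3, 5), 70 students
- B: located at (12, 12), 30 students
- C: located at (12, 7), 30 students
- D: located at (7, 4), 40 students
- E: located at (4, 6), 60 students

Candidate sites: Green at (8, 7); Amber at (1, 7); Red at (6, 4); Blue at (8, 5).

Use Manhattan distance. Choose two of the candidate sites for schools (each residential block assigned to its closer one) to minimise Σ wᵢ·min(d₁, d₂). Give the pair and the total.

Evaluate every pair (each demand assigned to the nearer of the two):
  {Green, Red}: total = 950
  {Green, Amber}: total = 1070
  {Red, Blue}: total = 1070
  {Amber, Blue}: total = 1110
  {Green, Blue}: total = 1120
  {Amber, Red}: total = 1250
Best pair: {Green, Red} with total 950.

{Green, Red}, total 950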